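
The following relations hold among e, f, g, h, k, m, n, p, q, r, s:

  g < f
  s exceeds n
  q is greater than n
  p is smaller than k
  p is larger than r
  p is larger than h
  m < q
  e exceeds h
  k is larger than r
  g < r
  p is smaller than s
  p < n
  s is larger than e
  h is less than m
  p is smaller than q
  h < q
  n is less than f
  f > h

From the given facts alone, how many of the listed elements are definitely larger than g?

7

The elements the relations force above g are r, p, k, n, f, s, q — no chain reaches any other.
That is 7.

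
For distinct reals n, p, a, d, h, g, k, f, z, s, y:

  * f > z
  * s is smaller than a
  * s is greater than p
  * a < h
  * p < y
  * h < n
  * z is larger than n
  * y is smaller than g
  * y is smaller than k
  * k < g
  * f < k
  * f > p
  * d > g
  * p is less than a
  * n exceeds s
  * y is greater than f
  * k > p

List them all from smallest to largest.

Each adjacent pair is fixed by a given relation: p < s; s < a; a < h; h < n; n < z; z < f; f < y; y < k; k < g; g < d. Chaining them end to end gives the full order.

p < s < a < h < n < z < f < y < k < g < d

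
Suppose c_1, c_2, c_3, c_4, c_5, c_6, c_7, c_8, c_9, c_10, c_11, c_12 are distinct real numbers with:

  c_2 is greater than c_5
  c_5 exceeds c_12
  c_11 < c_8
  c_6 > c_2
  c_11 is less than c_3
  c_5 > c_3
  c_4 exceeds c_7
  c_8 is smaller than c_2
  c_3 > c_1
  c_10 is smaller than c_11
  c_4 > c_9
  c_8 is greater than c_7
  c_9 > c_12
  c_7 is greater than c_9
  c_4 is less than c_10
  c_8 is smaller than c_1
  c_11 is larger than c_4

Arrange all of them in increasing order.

Each adjacent pair is fixed by a given relation: c_12 < c_9; c_9 < c_7; c_7 < c_4; c_4 < c_10; c_10 < c_11; c_11 < c_8; c_8 < c_1; c_1 < c_3; c_3 < c_5; c_5 < c_2; c_2 < c_6. Chaining them end to end gives the full order.

c_12 < c_9 < c_7 < c_4 < c_10 < c_11 < c_8 < c_1 < c_3 < c_5 < c_2 < c_6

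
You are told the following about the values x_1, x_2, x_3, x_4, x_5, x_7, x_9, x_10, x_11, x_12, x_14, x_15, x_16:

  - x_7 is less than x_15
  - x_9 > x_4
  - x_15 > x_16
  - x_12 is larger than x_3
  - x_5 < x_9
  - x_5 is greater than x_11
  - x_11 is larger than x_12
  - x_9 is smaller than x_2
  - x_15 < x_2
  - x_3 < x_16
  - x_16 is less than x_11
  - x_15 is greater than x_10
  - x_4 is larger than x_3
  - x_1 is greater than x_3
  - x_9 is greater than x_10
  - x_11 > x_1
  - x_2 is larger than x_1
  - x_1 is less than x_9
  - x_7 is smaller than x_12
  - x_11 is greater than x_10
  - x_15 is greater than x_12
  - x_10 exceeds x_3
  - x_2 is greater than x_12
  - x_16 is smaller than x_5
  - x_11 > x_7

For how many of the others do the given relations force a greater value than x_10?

5

The elements the relations force above x_10 are x_11, x_5, x_15, x_9, x_2 — no chain reaches any other.
That is 5.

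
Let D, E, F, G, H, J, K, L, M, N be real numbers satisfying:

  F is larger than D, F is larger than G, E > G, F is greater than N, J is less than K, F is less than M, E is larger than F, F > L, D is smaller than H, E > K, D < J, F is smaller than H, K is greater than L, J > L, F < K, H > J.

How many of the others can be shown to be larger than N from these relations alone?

From N the given relations immediately reach F.
From those, M, K, H, E — 5 in total.
Nothing else is reachable above N; 5 in all.

5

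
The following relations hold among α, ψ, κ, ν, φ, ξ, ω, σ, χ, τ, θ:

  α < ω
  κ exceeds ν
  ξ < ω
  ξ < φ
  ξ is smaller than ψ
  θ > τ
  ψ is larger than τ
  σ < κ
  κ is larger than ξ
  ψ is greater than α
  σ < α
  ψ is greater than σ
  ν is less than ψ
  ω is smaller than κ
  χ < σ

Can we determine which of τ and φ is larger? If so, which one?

Following every chain through τ: above τ we get θ, ψ.
φ is not reached, and no chain runs the other way from φ to τ.
So the given relations leave the order of τ and φ undetermined.

undetermined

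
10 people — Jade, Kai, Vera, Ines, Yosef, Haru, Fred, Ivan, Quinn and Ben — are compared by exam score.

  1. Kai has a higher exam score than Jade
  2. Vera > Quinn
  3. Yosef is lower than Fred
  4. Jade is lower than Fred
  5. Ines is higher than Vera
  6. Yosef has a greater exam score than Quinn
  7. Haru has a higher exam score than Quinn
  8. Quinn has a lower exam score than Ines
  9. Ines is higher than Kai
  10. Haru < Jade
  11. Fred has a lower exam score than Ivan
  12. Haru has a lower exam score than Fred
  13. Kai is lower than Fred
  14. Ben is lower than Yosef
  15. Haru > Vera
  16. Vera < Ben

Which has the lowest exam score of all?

Chaining upward from Quinn: directly above it, Vera, Yosef, Haru, Ines; then Ben, Jade, Fred; then Kai, Ivan.
That covers every other element, and nothing is given below Quinn, so Quinn is the lowest exam score.

Quinn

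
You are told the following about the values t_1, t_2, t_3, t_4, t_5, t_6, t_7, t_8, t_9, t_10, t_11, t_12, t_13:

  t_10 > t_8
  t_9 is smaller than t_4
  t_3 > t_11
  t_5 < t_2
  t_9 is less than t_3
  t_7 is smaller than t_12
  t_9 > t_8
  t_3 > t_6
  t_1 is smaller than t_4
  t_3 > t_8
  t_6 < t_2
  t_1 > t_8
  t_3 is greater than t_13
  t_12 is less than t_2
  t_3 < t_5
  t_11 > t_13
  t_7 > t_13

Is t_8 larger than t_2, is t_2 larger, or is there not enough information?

t_8 < t_9 < t_3 < t_5 < t_2, by transitivity through t_9, t_3, t_5.
So t_2 is larger.

t_2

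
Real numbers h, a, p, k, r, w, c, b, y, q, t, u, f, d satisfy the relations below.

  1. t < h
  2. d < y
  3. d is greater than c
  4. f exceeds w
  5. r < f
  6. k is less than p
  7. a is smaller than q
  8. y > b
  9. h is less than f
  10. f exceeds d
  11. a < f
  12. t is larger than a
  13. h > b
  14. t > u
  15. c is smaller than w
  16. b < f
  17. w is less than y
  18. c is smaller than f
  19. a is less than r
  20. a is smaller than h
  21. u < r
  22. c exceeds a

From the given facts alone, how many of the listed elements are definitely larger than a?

Directly above a: q, c, t, h, r, f.
One step further: d, w (8 so far).
One step further: y (9 so far).
Nothing else is reachable above a; 9 in all.

9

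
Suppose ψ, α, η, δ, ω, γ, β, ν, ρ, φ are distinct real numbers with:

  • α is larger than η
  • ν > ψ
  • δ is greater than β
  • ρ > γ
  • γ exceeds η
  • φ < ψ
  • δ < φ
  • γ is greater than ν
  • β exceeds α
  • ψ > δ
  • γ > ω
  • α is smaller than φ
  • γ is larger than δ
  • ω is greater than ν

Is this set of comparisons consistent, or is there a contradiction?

Every relation is compatible with η < α < β < δ < φ < ψ < ν < ω < γ < ρ; the set is consistent.

consistent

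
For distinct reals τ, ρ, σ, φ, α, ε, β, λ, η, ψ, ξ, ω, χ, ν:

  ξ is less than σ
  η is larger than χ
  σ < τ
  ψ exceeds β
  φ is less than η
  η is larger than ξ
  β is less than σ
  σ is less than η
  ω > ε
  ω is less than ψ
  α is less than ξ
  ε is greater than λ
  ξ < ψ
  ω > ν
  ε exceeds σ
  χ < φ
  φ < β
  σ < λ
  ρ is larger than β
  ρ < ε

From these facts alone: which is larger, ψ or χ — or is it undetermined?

ψ

χ < φ < β < σ < λ < ε < ω < ψ, by transitivity through φ, β, σ, λ, ε, ω.
So ψ is larger.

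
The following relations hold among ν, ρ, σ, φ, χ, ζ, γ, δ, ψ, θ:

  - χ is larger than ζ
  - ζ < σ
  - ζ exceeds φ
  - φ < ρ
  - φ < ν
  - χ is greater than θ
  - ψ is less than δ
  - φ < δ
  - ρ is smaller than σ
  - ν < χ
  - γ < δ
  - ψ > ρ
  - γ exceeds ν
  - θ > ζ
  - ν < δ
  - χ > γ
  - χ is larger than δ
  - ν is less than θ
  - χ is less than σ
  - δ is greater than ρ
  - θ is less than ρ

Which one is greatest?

σ

Chaining downward from σ: directly below it, ζ, ρ, χ; then φ, ν, θ, γ, δ; then ψ.
That covers every other element, and nothing is given above σ, so σ is the greatest.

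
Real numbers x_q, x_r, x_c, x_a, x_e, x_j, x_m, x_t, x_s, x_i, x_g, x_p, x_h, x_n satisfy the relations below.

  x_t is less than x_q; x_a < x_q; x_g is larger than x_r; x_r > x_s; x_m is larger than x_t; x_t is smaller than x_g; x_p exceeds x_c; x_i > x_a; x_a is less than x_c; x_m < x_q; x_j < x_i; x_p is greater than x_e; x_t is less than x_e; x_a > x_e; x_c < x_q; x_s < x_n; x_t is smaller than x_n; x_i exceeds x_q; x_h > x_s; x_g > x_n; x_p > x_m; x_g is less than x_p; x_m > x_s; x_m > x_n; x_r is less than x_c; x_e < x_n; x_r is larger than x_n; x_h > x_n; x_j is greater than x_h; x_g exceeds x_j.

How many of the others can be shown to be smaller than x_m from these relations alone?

The elements the relations force below x_m are x_s, x_t, x_e, x_n — no chain reaches any other.
That is 4.

4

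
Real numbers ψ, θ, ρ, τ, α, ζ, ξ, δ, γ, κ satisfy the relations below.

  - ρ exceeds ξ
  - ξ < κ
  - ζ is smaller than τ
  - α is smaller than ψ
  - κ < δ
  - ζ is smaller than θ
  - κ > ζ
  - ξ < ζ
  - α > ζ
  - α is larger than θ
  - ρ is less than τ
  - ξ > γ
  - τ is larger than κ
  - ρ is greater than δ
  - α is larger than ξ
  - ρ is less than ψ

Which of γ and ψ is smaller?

Link the given pairs in sequence: γ < ξ; ξ < κ; κ < δ; δ < ρ; ρ < ψ.
Together: γ < ξ < κ < δ < ρ < ψ.
So γ < ψ; γ is the smaller of the two.

γ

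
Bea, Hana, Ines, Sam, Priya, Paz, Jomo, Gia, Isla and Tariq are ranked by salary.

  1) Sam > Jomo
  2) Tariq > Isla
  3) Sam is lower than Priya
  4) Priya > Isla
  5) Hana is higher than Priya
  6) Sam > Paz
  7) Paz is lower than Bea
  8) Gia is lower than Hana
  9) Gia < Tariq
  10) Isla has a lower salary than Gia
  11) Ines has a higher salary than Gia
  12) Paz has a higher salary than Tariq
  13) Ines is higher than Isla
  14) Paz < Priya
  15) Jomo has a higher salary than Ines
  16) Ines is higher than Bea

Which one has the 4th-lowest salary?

Paz

Chaining the given pairs: Isla < Gia < Tariq < Paz < Bea < Ines < Jomo < Sam < Priya < Hana.
Counting 4 from the smallest end gives Paz.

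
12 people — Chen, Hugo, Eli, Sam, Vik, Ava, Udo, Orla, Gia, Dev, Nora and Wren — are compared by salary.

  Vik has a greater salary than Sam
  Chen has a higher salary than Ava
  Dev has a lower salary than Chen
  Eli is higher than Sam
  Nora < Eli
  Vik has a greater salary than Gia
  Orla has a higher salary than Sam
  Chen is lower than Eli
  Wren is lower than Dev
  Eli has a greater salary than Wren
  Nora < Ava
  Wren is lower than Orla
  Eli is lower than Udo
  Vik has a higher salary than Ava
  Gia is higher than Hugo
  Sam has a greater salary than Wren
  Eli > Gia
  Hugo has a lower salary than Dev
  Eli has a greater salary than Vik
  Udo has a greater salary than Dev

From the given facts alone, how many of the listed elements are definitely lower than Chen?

The elements the relations force below Chen are Nora, Hugo, Wren, Dev, Ava — no chain reaches any other.
That is 5.

5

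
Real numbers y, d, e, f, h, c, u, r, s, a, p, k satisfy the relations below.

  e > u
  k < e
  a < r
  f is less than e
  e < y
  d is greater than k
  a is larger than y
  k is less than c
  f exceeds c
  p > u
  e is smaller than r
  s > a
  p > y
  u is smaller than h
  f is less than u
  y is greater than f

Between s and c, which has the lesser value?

c

c < f and f < u give c < u.
Then u < e extends the chain to e.
Then e < y extends the chain to y.
With y < a: c < f < u < e < y < a.
With a < s: c < f < u < e < y < a < s.
So c < s; c is the smaller of the two.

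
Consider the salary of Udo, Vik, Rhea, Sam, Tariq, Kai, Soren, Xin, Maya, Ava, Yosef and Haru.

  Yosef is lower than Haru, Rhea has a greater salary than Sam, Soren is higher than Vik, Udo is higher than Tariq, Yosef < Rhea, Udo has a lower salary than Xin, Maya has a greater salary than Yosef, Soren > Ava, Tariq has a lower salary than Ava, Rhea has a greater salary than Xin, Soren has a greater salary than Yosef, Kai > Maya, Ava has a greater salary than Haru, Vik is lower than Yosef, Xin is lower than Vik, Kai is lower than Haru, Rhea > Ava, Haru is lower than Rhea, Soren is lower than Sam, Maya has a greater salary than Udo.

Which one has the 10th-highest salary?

Xin

Chaining the given pairs: Tariq < Udo < Xin < Vik < Yosef < Maya < Kai < Haru < Ava < Soren < Sam < Rhea.
Counting 10 from the largest end gives Xin.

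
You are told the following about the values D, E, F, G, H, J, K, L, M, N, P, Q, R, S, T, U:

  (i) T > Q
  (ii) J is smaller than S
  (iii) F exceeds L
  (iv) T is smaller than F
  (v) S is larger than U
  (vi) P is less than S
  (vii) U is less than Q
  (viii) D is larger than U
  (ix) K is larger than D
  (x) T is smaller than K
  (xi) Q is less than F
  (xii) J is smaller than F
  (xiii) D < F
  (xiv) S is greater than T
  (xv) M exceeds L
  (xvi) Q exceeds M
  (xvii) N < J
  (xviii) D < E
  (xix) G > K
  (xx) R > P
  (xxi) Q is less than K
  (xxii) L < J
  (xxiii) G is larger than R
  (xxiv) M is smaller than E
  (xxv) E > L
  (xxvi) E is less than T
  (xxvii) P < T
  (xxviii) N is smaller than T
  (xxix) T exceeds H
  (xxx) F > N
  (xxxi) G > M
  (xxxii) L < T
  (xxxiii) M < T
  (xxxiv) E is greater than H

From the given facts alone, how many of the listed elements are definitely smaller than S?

Directly below S: U, P, J, T.
One step further: L, N, H, M, E, Q (10 so far).
One step further: D (11 so far).
Nothing else is reachable below S; 11 in all.

11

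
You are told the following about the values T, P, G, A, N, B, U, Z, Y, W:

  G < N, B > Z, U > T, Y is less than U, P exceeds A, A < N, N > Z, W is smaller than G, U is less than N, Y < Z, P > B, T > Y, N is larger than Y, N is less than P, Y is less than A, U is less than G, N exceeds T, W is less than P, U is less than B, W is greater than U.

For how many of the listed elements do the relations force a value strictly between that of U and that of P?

4

The relations place U below P. An element lies strictly between them when it is forced above U and also forced below P.
Above U: {B, W, G, N}. Below P: {Y, Z, T, B, A, W, G, N}.
Intersection: {B, W, G, N} — 4.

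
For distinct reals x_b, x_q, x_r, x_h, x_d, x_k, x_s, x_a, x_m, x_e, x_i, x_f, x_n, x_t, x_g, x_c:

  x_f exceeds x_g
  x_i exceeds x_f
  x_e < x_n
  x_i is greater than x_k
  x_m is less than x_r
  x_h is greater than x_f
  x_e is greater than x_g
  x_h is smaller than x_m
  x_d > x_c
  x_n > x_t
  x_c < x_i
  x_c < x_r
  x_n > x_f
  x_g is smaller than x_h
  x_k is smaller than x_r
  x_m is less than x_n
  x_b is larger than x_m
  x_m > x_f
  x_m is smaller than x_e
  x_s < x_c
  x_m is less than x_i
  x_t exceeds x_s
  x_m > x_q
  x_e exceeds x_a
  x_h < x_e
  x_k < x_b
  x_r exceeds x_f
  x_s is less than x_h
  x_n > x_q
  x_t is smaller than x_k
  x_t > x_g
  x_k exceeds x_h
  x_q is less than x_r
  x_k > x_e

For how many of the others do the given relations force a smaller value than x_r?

11

Directly below x_r: x_c, x_f, x_q, x_m, x_k.
One step further: x_s, x_g, x_t, x_h, x_e (10 so far).
One step further: x_a (11 so far).
Nothing else is reachable below x_r; 11 in all.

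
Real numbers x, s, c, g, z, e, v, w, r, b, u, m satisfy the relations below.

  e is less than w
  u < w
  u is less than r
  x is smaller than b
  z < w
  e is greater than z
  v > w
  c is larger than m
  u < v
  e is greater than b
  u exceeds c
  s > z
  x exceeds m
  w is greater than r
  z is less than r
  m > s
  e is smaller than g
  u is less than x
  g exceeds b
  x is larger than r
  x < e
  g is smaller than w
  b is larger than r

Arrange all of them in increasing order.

z < s < m < c < u < r < x < b < e < g < w < v

Nothing is placed below z, so it is least; from there z < s; s < m; m < c; c < u; u < r; r < x; x < b; b < e; e < g; g < w; w < v, each given directly.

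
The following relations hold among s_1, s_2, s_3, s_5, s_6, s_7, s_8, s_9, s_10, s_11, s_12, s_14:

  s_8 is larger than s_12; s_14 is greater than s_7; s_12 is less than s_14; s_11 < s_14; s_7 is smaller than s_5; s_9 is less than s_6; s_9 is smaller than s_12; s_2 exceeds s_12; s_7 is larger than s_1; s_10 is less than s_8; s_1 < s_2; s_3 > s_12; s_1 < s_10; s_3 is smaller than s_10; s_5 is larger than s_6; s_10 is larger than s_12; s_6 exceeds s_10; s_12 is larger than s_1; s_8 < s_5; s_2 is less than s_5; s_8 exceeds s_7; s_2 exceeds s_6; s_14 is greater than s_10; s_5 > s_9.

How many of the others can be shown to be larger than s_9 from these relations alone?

8

From s_9 the given relations immediately reach s_12, s_6, s_5.
From those, s_3, s_10, s_2, s_14, s_8 — 8 in total.
No other element is forced above s_9 by the given relations, so the count is 8.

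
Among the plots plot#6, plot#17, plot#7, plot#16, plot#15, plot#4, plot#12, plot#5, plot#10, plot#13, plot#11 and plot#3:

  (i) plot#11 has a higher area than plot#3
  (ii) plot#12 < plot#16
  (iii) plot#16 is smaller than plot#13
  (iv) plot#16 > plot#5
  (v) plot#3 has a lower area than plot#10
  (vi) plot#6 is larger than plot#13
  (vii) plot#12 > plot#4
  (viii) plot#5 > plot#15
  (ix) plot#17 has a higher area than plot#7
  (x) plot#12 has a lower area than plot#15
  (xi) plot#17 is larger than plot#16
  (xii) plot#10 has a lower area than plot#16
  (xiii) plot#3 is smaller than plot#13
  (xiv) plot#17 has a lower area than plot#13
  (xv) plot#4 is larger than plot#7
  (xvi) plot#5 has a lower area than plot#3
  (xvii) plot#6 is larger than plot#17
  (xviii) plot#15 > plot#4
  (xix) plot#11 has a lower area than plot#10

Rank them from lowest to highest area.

plot#7 < plot#4 < plot#12 < plot#15 < plot#5 < plot#3 < plot#11 < plot#10 < plot#16 < plot#17 < plot#13 < plot#6

The consecutive links are each given: plot#7 < plot#4; plot#4 < plot#12; plot#12 < plot#15; plot#15 < plot#5; plot#5 < plot#3; plot#3 < plot#11; plot#11 < plot#10; plot#10 < plot#16; plot#16 < plot#17; plot#17 < plot#13; plot#13 < plot#6.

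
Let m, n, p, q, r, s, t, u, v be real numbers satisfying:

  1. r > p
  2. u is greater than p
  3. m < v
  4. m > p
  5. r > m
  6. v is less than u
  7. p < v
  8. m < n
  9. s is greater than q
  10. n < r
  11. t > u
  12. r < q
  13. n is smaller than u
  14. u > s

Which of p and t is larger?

t

p < m and m < n give p < n.
With n < r: p < m < n < r.
With r < q: p < m < n < r < q.
Then q < s extends the chain to s.
With s < u: p < m < n < r < q < s < u.
With u < t: p < m < n < r < q < s < u < t.
So p < t; t is the larger of the two.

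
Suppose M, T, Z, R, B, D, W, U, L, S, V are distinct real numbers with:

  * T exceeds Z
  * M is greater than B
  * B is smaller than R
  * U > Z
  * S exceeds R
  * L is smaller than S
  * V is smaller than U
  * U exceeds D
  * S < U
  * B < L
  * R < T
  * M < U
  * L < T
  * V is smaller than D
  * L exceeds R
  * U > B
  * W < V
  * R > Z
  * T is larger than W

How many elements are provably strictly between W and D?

The relations place W below D. An element lies strictly between them when it is forced above W and also forced below D.
Above W: {T, V, U}. Below D: {V}.
Intersection: {V} — 1.

1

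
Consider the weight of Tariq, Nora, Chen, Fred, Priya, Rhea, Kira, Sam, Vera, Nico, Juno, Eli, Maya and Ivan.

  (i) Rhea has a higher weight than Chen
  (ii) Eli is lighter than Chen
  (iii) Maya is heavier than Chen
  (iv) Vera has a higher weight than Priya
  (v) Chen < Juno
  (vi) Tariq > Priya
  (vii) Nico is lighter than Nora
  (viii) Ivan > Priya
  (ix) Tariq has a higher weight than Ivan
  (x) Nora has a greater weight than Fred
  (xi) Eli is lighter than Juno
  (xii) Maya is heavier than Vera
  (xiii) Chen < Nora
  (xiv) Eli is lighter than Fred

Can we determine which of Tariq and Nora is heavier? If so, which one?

Following every chain through Tariq: below Tariq we get Priya, Ivan.
Nora is not reached, and no chain runs the other way from Nora to Tariq.
So the given relations leave the order of Tariq and Nora undetermined.

undetermined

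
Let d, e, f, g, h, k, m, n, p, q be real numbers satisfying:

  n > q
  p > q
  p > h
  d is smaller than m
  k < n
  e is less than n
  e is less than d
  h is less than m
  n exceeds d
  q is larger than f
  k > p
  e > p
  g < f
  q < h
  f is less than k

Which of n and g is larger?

Following the relations from g: g < f < q < h < p < e < d < n.
So g < n; n is the larger of the two.

n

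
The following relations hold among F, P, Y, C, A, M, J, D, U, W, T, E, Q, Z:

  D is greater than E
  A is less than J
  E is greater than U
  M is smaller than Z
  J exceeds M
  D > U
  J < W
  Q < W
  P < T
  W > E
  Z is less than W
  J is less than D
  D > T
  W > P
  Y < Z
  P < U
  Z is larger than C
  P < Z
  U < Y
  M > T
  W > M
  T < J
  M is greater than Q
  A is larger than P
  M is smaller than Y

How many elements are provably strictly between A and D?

1

Chaining upward from A reaches: J, W.
Chaining downward from D reaches: P, U, E, T, Q, M, J.
Strictly between A and D are those in both lists: J — 1 element.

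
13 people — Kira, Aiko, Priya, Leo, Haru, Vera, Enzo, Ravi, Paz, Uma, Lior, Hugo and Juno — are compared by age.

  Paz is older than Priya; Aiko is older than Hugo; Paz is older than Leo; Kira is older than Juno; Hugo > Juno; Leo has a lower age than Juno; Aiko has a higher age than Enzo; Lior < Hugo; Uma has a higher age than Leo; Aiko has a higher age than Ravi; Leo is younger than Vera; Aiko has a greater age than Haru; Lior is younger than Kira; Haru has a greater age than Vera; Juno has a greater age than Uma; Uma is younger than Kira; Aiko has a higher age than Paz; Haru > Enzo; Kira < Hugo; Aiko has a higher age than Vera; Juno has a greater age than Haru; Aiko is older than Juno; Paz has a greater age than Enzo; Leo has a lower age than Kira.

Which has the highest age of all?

Chaining downward from Aiko: directly below it, Enzo, Vera, Haru, Paz, Juno, Ravi, Hugo; then Leo, Uma, Priya, Lior, Kira.
That covers every other element, and nothing is given above Aiko, so Aiko is the highest age.

Aiko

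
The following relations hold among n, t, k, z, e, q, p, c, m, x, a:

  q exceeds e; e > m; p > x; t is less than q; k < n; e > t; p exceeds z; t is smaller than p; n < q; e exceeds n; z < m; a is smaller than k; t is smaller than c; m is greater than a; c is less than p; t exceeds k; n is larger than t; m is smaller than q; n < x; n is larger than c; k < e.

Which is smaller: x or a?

The relevant relations are a < k; k < t; t < c; c < n; n < x.
Chaining these gives a < k < t < c < n < x.
So a < x; a is the smaller of the two.

a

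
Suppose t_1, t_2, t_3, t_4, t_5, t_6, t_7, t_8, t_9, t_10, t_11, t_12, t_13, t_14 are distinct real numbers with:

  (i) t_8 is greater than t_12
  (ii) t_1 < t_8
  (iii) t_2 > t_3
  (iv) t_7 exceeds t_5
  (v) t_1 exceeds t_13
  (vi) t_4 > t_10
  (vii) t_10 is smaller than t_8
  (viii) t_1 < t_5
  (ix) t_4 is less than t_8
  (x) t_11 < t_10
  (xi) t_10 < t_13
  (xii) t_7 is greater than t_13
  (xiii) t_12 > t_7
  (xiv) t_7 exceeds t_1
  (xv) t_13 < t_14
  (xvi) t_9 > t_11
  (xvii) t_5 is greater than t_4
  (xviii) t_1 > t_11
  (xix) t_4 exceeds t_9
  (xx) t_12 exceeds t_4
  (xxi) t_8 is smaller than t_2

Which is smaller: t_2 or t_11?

Following the relations from t_11: t_11 < t_10 < t_13 < t_1 < t_5 < t_7 < t_12 < t_8 < t_2.
So t_11 < t_2; t_11 is the smaller of the two.

t_11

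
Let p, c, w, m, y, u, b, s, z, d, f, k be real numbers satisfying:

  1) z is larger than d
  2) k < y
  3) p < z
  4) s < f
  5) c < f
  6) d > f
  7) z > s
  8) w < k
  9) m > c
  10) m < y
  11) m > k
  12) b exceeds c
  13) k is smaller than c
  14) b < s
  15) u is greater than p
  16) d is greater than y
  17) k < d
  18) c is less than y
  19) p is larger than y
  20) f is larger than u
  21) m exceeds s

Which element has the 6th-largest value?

y

The consecutive relations fix a unique order: w < k < c < b < s < m < y < p < u < f < d < z.
Counting 6 from the largest end gives y.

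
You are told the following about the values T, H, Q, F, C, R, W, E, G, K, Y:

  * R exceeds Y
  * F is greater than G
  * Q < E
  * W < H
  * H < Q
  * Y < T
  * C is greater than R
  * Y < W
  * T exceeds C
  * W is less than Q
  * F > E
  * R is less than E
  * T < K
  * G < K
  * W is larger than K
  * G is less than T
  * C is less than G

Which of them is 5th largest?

W

The consecutive relations fix a unique order: Y < R < C < G < T < K < W < H < Q < E < F.
The 5th largest is W.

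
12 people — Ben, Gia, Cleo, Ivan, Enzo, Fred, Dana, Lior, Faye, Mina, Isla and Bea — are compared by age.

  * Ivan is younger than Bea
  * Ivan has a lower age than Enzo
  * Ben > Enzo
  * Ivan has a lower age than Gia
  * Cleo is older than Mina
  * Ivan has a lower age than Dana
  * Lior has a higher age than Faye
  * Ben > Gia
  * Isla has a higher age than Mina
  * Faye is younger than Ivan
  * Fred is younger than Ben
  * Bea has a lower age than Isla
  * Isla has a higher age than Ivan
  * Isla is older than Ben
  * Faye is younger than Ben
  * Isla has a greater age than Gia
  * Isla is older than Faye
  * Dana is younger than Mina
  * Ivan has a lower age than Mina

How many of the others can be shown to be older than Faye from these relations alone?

From Faye the given relations immediately reach Ivan, Lior, Ben, Isla.
From those, Dana, Mina, Gia, Enzo, Bea — 9 in total.
From those, Cleo — 10 in total.
Nothing else is reachable above Faye; 10 in all.

10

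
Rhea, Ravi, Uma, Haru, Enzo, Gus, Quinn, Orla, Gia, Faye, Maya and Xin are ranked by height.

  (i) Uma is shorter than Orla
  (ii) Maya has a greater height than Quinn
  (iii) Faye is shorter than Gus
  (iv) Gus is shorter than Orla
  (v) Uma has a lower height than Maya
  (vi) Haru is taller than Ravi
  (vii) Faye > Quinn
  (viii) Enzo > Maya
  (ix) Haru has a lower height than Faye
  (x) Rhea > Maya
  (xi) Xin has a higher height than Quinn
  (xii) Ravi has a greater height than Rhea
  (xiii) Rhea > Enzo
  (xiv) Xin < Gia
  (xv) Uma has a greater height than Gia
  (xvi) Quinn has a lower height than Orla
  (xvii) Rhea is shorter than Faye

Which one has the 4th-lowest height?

Uma

Chaining the given pairs: Quinn < Xin < Gia < Uma < Maya < Enzo < Rhea < Ravi < Haru < Faye < Gus < Orla.
Counting 4 from the smallest end gives Uma.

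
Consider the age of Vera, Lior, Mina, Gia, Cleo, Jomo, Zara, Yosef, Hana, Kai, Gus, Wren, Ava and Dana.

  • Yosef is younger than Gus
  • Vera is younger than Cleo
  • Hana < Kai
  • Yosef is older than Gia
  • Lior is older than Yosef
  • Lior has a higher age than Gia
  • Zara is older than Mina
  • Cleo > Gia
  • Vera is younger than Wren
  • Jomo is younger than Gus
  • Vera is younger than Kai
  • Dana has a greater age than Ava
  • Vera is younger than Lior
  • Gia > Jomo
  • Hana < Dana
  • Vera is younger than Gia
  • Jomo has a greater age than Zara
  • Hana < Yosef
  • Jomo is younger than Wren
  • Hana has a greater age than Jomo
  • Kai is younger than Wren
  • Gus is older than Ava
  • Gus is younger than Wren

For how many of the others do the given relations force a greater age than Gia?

5

The elements the relations force above Gia are Yosef, Gus, Lior, Cleo, Wren — no chain reaches any other.
That is 5.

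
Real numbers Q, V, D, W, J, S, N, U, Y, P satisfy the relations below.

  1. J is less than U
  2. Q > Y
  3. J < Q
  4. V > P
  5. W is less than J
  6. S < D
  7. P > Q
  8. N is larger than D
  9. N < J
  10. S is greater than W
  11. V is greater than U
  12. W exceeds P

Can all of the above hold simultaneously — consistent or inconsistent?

Chaining the given relations yields Q < P < W < S < D < N < J, so Q < J. But one relation states J < Q. These cannot both hold.

inconsistent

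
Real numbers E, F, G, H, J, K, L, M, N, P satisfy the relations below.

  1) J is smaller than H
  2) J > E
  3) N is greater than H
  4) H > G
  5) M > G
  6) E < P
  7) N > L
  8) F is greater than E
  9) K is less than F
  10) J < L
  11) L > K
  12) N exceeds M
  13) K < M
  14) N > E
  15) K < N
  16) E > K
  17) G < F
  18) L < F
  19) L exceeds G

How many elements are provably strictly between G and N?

3

The relations place G below N. An element lies strictly between them when it is forced above G and also forced below N.
Above G: {H, L, F, M}. Below N: {K, E, J, H, L, M}.
Intersection: {H, L, M} — 3.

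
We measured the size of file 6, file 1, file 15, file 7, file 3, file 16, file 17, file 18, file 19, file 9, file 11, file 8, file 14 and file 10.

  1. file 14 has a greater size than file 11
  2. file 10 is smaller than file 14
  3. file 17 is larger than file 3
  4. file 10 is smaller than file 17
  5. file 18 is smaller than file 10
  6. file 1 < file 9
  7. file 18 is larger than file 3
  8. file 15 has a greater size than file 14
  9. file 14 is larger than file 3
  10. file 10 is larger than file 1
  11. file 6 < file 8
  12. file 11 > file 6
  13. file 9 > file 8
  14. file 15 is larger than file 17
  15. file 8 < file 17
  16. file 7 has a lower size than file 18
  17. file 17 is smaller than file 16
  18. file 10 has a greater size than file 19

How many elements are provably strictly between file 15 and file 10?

2

The relations place file 10 below file 15. An element lies strictly between them when it is forced above file 10 and also forced below file 15.
Above file 10: {file 17, file 16, file 14}. Below file 15: {file 1, file 3, file 7, file 18, file 19, file 6, file 11, file 8, file 17, file 14}.
Intersection: {file 17, file 14} — 2.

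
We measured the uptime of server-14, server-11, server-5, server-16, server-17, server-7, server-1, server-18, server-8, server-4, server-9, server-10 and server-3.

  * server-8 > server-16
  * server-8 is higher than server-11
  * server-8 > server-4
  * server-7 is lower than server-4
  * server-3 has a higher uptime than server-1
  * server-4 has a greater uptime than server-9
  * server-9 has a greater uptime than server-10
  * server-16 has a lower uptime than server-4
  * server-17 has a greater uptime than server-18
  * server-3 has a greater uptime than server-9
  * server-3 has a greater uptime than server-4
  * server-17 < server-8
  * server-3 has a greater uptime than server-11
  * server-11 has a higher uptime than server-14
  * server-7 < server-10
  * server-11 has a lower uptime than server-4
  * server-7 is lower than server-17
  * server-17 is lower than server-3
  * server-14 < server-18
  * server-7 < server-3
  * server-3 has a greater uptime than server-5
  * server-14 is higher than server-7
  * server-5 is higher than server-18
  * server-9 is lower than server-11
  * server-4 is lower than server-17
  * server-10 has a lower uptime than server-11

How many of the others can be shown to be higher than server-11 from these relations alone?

From server-11 the given relations immediately reach server-4, server-3, server-8.
From those, server-17 — 4 in total.
No other element is forced above server-11 by the given relations, so the count is 4.

4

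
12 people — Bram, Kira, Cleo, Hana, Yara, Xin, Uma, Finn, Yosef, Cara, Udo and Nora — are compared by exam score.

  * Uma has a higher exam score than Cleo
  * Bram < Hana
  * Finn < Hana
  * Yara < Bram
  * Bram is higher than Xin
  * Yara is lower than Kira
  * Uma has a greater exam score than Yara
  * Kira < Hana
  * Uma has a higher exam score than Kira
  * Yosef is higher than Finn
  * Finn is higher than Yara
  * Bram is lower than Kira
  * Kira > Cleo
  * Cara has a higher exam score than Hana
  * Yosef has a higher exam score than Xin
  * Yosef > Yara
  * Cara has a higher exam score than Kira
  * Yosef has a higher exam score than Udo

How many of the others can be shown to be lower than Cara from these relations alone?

From Cara the given relations immediately reach Kira, Hana.
From those, Cleo, Yara, Finn, Bram — 6 in total.
From those, Xin — 7 in total.
No other element is forced below Cara by the given relations, so the count is 7.

7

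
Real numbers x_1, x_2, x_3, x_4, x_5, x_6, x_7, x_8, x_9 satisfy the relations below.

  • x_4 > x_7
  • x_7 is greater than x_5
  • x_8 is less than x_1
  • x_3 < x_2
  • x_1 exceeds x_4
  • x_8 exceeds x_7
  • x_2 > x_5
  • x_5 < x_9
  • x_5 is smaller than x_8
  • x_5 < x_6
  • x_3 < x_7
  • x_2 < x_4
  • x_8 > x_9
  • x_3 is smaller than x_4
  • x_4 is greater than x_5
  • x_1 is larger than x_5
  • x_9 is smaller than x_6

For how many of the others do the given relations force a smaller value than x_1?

7

Directly below x_1: x_5, x_4, x_8.
One step further: x_3, x_9, x_7, x_2 (7 so far).
Nothing else is reachable below x_1; 7 in all.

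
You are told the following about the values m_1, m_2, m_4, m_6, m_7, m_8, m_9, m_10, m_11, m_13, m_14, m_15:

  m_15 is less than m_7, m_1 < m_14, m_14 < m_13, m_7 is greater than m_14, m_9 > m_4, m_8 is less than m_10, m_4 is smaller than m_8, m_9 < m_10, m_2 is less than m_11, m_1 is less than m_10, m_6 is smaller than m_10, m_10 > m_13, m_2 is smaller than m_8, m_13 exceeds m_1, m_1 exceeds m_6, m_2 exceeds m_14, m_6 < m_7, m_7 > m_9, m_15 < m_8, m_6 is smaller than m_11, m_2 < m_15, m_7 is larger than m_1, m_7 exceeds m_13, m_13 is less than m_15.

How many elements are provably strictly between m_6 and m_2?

The relations place m_6 below m_2. An element lies strictly between them when it is forced above m_6 and also forced below m_2.
Above m_6: {m_1, m_14, m_11, m_13, m_15, m_8, m_7, m_10}. Below m_2: {m_1, m_14}.
Intersection: {m_1, m_14} — 2.

2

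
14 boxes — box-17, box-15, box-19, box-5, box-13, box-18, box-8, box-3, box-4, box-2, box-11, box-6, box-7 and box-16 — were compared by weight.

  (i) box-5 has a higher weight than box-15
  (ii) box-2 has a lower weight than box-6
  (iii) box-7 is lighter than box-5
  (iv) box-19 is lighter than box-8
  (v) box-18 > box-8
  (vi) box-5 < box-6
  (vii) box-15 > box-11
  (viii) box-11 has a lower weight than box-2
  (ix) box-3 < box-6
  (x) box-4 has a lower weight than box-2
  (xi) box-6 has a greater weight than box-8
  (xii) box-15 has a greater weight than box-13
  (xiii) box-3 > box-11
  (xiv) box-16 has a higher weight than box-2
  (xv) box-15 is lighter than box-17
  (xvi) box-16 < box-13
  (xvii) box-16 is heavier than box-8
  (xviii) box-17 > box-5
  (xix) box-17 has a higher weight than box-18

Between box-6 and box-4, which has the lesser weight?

Following the relations from box-4: box-4 < box-2 < box-16 < box-13 < box-15 < box-5 < box-6.
So box-4 < box-6; box-4 is the lighter of the two.

box-4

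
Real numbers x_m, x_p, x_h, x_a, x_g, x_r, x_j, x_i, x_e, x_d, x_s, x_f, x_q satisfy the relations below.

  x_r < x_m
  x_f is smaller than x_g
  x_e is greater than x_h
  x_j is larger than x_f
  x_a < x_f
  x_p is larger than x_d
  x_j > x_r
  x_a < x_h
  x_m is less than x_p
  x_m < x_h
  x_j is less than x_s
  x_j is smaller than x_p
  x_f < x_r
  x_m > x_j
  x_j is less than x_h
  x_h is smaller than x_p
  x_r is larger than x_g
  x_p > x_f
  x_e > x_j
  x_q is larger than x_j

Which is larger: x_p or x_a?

Link the given pairs in sequence: x_a < x_f; x_f < x_g; x_g < x_r; x_r < x_j; x_j < x_m; x_m < x_h; x_h < x_p.
Chaining these gives x_a < x_f < x_g < x_r < x_j < x_m < x_h < x_p.
So x_a < x_p; x_p is the larger of the two.

x_p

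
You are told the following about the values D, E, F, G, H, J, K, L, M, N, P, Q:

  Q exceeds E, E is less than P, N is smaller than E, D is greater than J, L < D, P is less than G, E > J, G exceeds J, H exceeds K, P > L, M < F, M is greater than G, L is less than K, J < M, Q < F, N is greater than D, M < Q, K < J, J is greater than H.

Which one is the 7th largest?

Chaining the given pairs: L < K < H < J < D < N < E < P < G < M < Q < F.
Counting 7 from the largest end gives N.

N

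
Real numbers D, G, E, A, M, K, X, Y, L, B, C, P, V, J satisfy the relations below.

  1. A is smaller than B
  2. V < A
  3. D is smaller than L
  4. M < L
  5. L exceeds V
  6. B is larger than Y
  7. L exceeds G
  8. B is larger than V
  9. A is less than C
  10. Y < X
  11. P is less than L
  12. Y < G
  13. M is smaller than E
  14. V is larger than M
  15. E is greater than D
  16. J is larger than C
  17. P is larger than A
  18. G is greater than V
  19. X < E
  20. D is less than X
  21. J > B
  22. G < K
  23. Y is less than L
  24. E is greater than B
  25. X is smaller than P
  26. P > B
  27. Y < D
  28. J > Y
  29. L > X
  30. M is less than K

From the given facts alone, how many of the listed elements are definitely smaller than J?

From J the given relations immediately reach Y, C, B.
From those, V, A — 5 in total.
From those, M — 6 in total.
Nothing else is reachable below J; 6 in all.

6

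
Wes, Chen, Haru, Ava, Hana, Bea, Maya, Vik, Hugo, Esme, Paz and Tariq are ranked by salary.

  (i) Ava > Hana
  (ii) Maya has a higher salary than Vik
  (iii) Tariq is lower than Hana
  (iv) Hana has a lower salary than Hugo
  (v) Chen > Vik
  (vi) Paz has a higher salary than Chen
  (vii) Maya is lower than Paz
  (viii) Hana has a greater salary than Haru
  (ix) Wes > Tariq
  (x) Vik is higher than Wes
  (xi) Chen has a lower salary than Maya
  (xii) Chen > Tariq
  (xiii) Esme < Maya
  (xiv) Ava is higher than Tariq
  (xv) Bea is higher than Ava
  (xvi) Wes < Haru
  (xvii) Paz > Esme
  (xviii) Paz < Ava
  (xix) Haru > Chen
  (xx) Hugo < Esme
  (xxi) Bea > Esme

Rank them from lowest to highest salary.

Tariq < Wes < Vik < Chen < Haru < Hana < Hugo < Esme < Maya < Paz < Ava < Bea

The consecutive links are each given: Tariq < Wes; Wes < Vik; Vik < Chen; Chen < Haru; Haru < Hana; Hana < Hugo; Hugo < Esme; Esme < Maya; Maya < Paz; Paz < Ava; Ava < Bea.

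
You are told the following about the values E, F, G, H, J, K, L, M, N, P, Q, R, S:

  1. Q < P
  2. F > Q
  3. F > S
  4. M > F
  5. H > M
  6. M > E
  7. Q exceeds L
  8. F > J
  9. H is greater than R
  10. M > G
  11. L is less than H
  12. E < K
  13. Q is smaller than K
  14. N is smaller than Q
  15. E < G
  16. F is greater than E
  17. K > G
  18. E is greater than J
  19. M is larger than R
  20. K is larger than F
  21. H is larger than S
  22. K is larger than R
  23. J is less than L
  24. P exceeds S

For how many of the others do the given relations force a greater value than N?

The elements the relations force above N are Q, P, F, K, M, H — no chain reaches any other.
That is 6.

6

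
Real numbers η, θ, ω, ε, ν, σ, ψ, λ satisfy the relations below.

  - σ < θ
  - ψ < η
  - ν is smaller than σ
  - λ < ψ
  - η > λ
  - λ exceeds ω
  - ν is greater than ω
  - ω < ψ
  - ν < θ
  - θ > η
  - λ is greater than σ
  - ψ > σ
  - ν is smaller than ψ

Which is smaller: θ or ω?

ω < ν and ν < σ give ω < σ.
With σ < ψ: ω < ν < σ < ψ.
With ψ < η: ω < ν < σ < ψ < η.
With η < θ: ω < ν < σ < ψ < η < θ.
So ω < θ; ω is the smaller of the two.

ω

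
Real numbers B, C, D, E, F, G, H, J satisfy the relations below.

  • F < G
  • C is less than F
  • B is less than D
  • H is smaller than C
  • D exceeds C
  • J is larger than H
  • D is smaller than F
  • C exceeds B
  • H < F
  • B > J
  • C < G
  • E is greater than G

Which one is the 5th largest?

Chaining the given pairs: H < J < B < C < D < F < G < E.
Counting 5 from the largest end gives C.

C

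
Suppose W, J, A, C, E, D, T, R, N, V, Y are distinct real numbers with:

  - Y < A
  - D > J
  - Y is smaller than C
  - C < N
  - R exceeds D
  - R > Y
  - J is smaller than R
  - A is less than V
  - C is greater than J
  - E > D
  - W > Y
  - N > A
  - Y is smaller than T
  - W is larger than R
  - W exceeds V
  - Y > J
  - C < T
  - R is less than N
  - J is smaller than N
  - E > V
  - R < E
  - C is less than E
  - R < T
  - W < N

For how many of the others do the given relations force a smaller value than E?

The elements the relations force below E are J, Y, D, C, A, V, R — no chain reaches any other.
That is 7.

7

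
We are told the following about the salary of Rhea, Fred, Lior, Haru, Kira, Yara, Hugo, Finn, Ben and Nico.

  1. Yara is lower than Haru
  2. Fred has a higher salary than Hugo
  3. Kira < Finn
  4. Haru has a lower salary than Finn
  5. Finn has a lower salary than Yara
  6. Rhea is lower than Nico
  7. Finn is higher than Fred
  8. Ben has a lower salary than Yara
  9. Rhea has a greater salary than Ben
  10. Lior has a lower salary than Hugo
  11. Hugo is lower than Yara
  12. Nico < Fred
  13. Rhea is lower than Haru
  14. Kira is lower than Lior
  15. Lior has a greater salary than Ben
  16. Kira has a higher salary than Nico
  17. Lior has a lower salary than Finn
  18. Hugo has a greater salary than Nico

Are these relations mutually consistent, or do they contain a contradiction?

inconsistent

We have Haru < Finn stated directly, yet also Finn < Yara < Haru by chaining the others — so Finn < Haru. Contradiction.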